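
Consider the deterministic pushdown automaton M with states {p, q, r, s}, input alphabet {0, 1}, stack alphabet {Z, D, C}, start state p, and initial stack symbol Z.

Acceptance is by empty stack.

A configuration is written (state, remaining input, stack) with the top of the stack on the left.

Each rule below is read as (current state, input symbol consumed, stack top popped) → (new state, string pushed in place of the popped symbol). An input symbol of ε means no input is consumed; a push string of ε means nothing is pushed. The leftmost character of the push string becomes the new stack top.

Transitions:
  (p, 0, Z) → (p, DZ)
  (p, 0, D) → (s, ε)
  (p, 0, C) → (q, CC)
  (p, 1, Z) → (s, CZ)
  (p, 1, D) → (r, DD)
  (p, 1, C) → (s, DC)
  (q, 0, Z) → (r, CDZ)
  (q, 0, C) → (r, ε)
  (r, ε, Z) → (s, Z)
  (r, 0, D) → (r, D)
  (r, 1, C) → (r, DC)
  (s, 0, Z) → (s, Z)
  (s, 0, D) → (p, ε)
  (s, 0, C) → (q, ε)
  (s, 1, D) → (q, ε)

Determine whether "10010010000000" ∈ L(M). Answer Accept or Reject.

(p, 10010010000000, Z)
  read 1, top Z: go to s, push CZ → (s, 0010010000000, CZ)
  read 0, top C: go to q, push ε → (q, 010010000000, Z)
  read 0, top Z: go to r, push CDZ → (r, 10010000000, CDZ)
  read 1, top C: go to r, push DC → (r, 0010000000, DCDZ)
  read 0, top D: go to r, push D → (r, 010000000, DCDZ)
  read 0, top D: go to r, push D → (r, 10000000, DCDZ)
No transition applies at (r, 10000000, DCDZ); input not fully consumed.

Reject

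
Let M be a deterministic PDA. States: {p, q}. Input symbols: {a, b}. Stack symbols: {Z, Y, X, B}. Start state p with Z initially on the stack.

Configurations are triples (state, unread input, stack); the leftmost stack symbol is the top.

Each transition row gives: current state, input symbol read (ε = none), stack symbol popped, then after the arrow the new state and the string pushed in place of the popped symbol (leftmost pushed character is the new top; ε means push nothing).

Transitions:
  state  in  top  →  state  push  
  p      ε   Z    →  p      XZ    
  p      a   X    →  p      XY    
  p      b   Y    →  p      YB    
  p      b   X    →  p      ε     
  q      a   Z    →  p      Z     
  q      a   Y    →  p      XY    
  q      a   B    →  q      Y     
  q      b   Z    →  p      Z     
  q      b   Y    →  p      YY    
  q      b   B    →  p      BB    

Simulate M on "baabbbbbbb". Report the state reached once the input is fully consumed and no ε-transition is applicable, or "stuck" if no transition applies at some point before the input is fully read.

(p, baabbbbbbb, Z) ⊢ (p, baabbbbbbb, XZ) ⊢ (p, aabbbbbbb, Z) ⊢ (p, aabbbbbbb, XZ) ⊢ (p, abbbbbbb, XYZ) ⊢ (p, bbbbbbb, XYYZ) ⊢ (p, bbbbbb, YYZ) ⊢ (p, bbbbb, YBYZ) ⊢ (p, bbbb, YBBYZ) ⊢ (p, bbb, YBBBYZ) ⊢ (p, bb, YBBBBYZ) ⊢ (p, b, YBBBBBYZ) ⊢ (p, ε, YBBBBBBYZ)
All input consumed; M is in state p.

p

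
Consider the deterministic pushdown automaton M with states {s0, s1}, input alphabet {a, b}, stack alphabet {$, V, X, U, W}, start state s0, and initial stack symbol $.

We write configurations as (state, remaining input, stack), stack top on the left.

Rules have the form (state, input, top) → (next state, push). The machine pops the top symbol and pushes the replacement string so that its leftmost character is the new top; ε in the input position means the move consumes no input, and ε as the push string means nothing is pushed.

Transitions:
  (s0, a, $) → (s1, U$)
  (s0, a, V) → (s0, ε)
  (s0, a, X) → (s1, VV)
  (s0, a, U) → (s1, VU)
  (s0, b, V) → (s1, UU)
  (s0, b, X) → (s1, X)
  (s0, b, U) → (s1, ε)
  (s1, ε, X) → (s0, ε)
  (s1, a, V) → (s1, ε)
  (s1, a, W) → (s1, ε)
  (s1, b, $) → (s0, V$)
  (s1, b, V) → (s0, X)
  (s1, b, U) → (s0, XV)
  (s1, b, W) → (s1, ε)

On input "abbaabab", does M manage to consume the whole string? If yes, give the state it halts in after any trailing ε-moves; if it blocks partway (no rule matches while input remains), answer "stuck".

s0

(s0, abbaabab, $) ⊢ (s1, bbaabab, U$) ⊢ (s0, baabab, XV$) ⊢ (s1, aabab, XV$) ⊢ (s0, aabab, V$) ⊢ (s0, abab, $) ⊢ (s1, bab, U$) ⊢ (s0, ab, XV$) ⊢ (s1, b, VVV$) ⊢ (s0, ε, XVV$)
All input consumed; M is in state s0.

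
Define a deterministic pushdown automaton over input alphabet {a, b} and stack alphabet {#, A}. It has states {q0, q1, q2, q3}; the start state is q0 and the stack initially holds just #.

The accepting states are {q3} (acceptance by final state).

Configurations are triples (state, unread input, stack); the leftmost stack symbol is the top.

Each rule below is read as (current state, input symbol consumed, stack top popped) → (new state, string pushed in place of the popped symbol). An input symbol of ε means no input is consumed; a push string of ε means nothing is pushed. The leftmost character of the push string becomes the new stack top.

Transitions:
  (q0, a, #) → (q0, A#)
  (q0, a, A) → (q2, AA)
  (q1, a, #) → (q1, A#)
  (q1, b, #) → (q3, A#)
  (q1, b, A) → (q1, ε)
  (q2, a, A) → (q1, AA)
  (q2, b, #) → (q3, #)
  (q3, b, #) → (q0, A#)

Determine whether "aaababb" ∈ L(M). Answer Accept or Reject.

Reject

(q0, aaababb, #)
  read a, top #: go to q0, push A# → (q0, aababb, A#)
  read a, top A: go to q2, push AA → (q2, ababb, AA#)
  read a, top A: go to q1, push AA → (q1, babb, AAA#)
  read b, top A: go to q1, push ε → (q1, abb, AA#)
No transition applies at (q1, abb, AA#); input not fully consumed.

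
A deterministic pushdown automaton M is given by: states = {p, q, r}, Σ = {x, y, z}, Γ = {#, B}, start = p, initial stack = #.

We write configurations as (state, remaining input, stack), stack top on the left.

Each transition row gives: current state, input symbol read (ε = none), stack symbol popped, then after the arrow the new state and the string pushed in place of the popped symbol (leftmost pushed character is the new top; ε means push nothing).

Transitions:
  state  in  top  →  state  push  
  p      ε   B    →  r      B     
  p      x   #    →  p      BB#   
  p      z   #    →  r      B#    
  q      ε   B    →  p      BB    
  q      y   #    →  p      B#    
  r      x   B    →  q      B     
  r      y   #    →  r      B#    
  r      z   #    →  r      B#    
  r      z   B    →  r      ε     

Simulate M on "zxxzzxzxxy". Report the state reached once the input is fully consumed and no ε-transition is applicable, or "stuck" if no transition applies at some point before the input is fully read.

stuck

(p, zxxzzxzxxy, #)
  read z, top #: go to r, push B# → (r, xxzzxzxxy, B#)
  read x, top B: go to q, push B → (q, xzzxzxxy, B#)
  ε-move, top B: go to p, push BB → (p, xzzxzxxy, BB#)
  ε-move, top B: go to r, push B → (r, xzzxzxxy, BB#)
  read x, top B: go to q, push B → (q, zzxzxxy, BB#)
  ε-move, top B: go to p, push BB → (p, zzxzxxy, BBB#)
  ε-move, top B: go to r, push B → (r, zzxzxxy, BBB#)
  read z, top B: go to r, push ε → (r, zxzxxy, BB#)
  read z, top B: go to r, push ε → (r, xzxxy, B#)
  read x, top B: go to q, push B → (q, zxxy, B#)
  ε-move, top B: go to p, push BB → (p, zxxy, BB#)
  ε-move, top B: go to r, push B → (r, zxxy, BB#)
  read z, top B: go to r, push ε → (r, xxy, B#)
  read x, top B: go to q, push B → (q, xy, B#)
  ε-move, top B: go to p, push BB → (p, xy, BB#)
  ε-move, top B: go to r, push B → (r, xy, BB#)
  read x, top B: go to q, push B → (q, y, BB#)
  ε-move, top B: go to p, push BB → (p, y, BBB#)
  ε-move, top B: go to r, push B → (r, y, BBB#)
No transition for (r, y, top B); M blocks with input y remaining.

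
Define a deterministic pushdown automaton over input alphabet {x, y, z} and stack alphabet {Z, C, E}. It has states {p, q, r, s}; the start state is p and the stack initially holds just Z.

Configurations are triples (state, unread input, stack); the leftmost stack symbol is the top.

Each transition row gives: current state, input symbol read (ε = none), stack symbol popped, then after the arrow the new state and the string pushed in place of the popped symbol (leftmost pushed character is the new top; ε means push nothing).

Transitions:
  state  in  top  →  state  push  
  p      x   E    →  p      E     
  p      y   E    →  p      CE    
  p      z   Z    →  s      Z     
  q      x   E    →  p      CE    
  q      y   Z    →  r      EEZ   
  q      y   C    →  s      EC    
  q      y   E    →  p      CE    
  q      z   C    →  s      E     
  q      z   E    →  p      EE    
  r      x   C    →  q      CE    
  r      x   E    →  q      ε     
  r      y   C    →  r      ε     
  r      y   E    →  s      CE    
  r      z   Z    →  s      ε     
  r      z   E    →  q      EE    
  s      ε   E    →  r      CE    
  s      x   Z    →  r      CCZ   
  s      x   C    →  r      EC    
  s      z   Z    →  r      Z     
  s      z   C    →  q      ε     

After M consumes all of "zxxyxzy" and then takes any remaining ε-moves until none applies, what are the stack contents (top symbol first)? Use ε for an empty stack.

EEECECZ

(p, zxxyxzy, Z) ⊢ (s, xxyxzy, Z) ⊢ (r, xyxzy, CCZ) ⊢ (q, yxzy, CECZ) ⊢ (s, xzy, ECECZ) ⊢ (r, xzy, CECECZ) ⊢ (q, zy, CEECECZ) ⊢ (s, y, EEECECZ) ⊢ (r, y, CEEECECZ) ⊢ (r, ε, EEECECZ)
All input consumed in state r with stack EEECECZ.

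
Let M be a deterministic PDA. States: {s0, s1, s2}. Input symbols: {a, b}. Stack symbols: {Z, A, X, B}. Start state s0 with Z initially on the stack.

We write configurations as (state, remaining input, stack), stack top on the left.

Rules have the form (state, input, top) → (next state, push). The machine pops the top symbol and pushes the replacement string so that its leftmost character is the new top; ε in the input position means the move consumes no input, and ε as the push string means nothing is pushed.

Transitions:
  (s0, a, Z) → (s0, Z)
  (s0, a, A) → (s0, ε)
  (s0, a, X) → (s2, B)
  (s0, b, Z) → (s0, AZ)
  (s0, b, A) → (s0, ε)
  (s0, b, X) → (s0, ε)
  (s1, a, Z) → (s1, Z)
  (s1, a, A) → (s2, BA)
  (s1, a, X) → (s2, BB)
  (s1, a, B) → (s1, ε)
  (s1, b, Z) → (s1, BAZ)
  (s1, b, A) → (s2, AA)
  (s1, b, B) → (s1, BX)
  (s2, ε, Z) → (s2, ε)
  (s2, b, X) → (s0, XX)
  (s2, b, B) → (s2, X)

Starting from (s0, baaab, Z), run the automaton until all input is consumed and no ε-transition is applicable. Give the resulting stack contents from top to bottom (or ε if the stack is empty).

(s0, baaab, Z) ⊢ (s0, aaab, AZ) ⊢ (s0, aab, Z) ⊢ (s0, ab, Z) ⊢ (s0, b, Z) ⊢ (s0, ε, AZ)
All input consumed in state s0 with stack AZ.

AZ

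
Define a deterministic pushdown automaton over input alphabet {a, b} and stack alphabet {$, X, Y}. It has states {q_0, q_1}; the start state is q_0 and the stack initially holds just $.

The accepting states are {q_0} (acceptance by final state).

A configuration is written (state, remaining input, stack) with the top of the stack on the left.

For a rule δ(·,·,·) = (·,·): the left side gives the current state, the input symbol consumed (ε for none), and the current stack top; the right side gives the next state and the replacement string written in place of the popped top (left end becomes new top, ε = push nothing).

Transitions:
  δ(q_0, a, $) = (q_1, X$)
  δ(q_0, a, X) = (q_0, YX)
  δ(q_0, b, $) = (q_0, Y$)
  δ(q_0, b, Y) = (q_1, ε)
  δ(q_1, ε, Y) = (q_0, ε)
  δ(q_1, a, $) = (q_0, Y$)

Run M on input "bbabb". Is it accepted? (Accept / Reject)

(q_0, bbabb, $) ⊢ (q_0, babb, Y$) ⊢ (q_1, abb, $) ⊢ (q_0, bb, Y$) ⊢ (q_1, b, $)
No transition applies at (q_1, b, $); input not fully consumed.

Reject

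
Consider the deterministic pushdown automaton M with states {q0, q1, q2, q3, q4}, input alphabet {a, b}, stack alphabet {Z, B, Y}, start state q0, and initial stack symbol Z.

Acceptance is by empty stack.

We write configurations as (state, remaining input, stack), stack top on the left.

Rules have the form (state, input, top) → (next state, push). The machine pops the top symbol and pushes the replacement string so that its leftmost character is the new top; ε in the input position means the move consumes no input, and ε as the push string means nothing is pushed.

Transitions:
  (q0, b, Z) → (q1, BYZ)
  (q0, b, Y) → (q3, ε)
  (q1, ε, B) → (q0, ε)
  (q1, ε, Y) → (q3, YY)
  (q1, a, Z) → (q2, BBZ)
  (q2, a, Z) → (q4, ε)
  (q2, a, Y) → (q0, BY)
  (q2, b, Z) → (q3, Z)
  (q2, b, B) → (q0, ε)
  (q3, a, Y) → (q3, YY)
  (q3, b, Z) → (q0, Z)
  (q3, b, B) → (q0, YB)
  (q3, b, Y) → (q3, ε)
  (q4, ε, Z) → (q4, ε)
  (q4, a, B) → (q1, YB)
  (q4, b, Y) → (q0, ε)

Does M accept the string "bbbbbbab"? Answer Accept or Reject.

Reject

(q0, bbbbbbab, Z)
  read b, top Z: go to q1, push BYZ → (q1, bbbbbab, BYZ)
  ε-move, top B: go to q0, push ε → (q0, bbbbbab, YZ)
  read b, top Y: go to q3, push ε → (q3, bbbbab, Z)
  read b, top Z: go to q0, push Z → (q0, bbbab, Z)
  read b, top Z: go to q1, push BYZ → (q1, bbab, BYZ)
  ε-move, top B: go to q0, push ε → (q0, bbab, YZ)
  read b, top Y: go to q3, push ε → (q3, bab, Z)
  read b, top Z: go to q0, push Z → (q0, ab, Z)
No transition applies at (q0, ab, Z); input not fully consumed.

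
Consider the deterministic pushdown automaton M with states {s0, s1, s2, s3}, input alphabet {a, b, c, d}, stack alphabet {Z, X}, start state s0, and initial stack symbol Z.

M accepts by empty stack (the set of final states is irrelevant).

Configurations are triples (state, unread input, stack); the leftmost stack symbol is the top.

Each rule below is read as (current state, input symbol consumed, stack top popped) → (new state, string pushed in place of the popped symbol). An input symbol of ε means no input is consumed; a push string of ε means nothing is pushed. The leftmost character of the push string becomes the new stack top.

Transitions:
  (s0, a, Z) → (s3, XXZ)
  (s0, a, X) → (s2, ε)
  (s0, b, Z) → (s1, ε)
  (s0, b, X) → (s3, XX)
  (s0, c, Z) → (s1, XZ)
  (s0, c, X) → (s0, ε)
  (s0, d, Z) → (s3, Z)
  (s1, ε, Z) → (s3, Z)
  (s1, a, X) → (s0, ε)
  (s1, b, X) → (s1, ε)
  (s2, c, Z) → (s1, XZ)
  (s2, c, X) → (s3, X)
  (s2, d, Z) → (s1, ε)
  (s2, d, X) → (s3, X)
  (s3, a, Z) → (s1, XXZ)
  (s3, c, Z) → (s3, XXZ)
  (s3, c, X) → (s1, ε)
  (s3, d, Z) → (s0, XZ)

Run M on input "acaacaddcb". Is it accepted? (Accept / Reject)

Accept

(s0, acaacaddcb, Z)
  read a, top Z: go to s3, push XXZ → (s3, caacaddcb, XXZ)
  read c, top X: go to s1, push ε → (s1, aacaddcb, XZ)
  read a, top X: go to s0, push ε → (s0, acaddcb, Z)
  read a, top Z: go to s3, push XXZ → (s3, caddcb, XXZ)
  read c, top X: go to s1, push ε → (s1, addcb, XZ)
  read a, top X: go to s0, push ε → (s0, ddcb, Z)
  read d, top Z: go to s3, push Z → (s3, dcb, Z)
  read d, top Z: go to s0, push XZ → (s0, cb, XZ)
  read c, top X: go to s0, push ε → (s0, b, Z)
  read b, top Z: go to s1, push ε → (s1, ε, ε)
All input consumed and the stack is empty.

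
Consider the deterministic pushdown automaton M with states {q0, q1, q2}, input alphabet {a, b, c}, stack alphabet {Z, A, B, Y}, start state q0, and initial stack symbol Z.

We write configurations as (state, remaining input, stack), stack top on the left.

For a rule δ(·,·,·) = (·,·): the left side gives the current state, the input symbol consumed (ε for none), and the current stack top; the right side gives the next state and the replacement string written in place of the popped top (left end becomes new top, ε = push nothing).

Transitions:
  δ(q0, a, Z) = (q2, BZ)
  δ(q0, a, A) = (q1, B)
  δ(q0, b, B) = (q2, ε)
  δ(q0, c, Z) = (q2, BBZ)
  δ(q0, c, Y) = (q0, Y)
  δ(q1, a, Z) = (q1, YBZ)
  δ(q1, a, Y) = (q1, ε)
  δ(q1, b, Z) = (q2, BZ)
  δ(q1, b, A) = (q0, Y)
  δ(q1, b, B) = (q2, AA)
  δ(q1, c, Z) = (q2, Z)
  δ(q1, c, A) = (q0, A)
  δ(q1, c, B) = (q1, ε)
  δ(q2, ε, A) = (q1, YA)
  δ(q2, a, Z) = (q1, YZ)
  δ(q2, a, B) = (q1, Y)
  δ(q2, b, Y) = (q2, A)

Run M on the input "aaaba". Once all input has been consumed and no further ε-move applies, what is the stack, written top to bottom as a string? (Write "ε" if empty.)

(q0, aaaba, Z)
  read a, top Z: go to q2, push BZ → (q2, aaba, BZ)
  read a, top B: go to q1, push Y → (q1, aba, YZ)
  read a, top Y: go to q1, push ε → (q1, ba, Z)
  read b, top Z: go to q2, push BZ → (q2, a, BZ)
  read a, top B: go to q1, push Y → (q1, ε, YZ)
All input consumed in state q1 with stack YZ.

YZ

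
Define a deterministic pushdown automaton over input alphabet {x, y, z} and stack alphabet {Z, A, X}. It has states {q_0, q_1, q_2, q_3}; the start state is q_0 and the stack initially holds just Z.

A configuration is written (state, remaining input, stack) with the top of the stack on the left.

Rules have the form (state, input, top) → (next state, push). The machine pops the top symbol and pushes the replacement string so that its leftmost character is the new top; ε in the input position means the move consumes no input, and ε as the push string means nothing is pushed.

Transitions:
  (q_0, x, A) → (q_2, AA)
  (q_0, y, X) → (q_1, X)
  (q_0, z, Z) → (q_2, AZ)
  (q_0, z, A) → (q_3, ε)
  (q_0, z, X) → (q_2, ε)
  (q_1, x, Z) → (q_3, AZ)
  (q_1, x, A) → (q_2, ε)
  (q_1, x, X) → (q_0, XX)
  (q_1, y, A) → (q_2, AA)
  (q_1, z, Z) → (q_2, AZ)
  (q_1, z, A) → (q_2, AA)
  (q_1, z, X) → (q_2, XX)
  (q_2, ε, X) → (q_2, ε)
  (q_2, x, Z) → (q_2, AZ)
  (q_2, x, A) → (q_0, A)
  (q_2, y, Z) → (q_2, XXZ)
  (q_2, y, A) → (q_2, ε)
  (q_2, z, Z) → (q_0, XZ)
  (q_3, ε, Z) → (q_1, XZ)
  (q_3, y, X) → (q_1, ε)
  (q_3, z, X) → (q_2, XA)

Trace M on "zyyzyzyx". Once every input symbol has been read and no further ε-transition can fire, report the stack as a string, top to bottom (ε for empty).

AZ

(q_0, zyyzyzyx, Z)
  read z, top Z: go to q_2, push AZ → (q_2, yyzyzyx, AZ)
  read y, top A: go to q_2, push ε → (q_2, yzyzyx, Z)
  read y, top Z: go to q_2, push XXZ → (q_2, zyzyx, XXZ)
  ε-move, top X: go to q_2, push ε → (q_2, zyzyx, XZ)
  ε-move, top X: go to q_2, push ε → (q_2, zyzyx, Z)
  read z, top Z: go to q_0, push XZ → (q_0, yzyx, XZ)
  read y, top X: go to q_1, push X → (q_1, zyx, XZ)
  read z, top X: go to q_2, push XX → (q_2, yx, XXZ)
  ε-move, top X: go to q_2, push ε → (q_2, yx, XZ)
  ε-move, top X: go to q_2, push ε → (q_2, yx, Z)
  read y, top Z: go to q_2, push XXZ → (q_2, x, XXZ)
  ε-move, top X: go to q_2, push ε → (q_2, x, XZ)
  ε-move, top X: go to q_2, push ε → (q_2, x, Z)
  read x, top Z: go to q_2, push AZ → (q_2, ε, AZ)
All input consumed in state q_2 with stack AZ.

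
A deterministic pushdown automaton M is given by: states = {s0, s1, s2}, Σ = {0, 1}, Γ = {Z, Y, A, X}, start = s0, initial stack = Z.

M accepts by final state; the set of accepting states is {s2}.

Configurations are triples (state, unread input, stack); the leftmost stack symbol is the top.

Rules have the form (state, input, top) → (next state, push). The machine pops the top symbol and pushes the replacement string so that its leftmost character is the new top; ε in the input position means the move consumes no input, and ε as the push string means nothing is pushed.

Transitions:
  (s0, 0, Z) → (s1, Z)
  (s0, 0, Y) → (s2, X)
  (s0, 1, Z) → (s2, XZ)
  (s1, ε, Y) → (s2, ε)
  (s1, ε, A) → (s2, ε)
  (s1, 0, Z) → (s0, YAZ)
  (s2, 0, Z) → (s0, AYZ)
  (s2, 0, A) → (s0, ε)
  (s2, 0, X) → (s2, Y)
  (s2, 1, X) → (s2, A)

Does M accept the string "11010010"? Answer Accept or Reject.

Reject

(s0, 11010010, Z) ⊢ (s2, 1010010, XZ) ⊢ (s2, 010010, AZ) ⊢ (s0, 10010, Z) ⊢ (s2, 0010, XZ) ⊢ (s2, 010, YZ)
No transition applies at (s2, 010, YZ); input not fully consumed.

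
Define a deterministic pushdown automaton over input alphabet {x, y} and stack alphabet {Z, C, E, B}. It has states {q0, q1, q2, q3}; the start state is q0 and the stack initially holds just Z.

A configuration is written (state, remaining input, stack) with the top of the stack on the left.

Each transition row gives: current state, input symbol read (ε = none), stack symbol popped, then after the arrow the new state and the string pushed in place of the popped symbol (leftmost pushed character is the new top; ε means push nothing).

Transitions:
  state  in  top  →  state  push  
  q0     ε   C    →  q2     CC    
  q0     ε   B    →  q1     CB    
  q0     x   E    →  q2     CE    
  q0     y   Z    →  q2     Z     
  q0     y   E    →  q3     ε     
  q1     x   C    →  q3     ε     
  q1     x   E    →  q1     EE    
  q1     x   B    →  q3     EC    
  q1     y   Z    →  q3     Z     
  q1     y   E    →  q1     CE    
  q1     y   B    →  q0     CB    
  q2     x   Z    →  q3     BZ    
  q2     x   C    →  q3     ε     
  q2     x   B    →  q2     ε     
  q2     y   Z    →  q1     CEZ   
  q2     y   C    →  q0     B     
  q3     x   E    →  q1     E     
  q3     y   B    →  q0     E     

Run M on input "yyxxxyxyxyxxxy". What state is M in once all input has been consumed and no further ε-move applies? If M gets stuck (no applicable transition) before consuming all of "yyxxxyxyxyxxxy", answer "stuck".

(q0, yyxxxyxyxyxxxy, Z) ⊢ (q2, yxxxyxyxyxxxy, Z) ⊢ (q1, xxxyxyxyxxxy, CEZ) ⊢ (q3, xxyxyxyxxxy, EZ) ⊢ (q1, xyxyxyxxxy, EZ) ⊢ (q1, yxyxyxxxy, EEZ) ⊢ (q1, xyxyxxxy, CEEZ) ⊢ (q3, yxyxxxy, EEZ)
No transition for (q3, y, top E); M blocks with input yxyxxxy remaining.

stuck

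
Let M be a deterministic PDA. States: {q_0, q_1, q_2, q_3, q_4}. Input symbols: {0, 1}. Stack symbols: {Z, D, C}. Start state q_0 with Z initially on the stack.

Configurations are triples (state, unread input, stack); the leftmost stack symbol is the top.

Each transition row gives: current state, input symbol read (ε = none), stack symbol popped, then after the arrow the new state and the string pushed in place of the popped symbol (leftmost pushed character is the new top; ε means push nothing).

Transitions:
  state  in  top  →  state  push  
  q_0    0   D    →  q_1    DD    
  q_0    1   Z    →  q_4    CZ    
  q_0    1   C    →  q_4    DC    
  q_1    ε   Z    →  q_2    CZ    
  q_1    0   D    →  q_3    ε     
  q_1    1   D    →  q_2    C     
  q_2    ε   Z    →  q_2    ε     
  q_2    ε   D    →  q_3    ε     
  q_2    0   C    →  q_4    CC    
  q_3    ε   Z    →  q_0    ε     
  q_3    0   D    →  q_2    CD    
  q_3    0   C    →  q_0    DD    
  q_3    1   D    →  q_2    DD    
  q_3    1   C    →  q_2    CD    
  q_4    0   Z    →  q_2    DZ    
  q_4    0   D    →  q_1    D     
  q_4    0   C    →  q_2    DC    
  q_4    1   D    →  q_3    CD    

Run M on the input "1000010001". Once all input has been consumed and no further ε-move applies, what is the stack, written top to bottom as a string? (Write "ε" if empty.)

CDCDDZ

(q_0, 1000010001, Z)
  read 1, top Z: go to q_4, push CZ → (q_4, 000010001, CZ)
  read 0, top C: go to q_2, push DC → (q_2, 00010001, DCZ)
  ε-move, top D: go to q_3, push ε → (q_3, 00010001, CZ)
  read 0, top C: go to q_0, push DD → (q_0, 0010001, DDZ)
  read 0, top D: go to q_1, push DD → (q_1, 010001, DDDZ)
  read 0, top D: go to q_3, push ε → (q_3, 10001, DDZ)
  read 1, top D: go to q_2, push DD → (q_2, 0001, DDDZ)
  ε-move, top D: go to q_3, push ε → (q_3, 0001, DDZ)
  read 0, top D: go to q_2, push CD → (q_2, 001, CDDZ)
  read 0, top C: go to q_4, push CC → (q_4, 01, CCDDZ)
  read 0, top C: go to q_2, push DC → (q_2, 1, DCCDDZ)
  ε-move, top D: go to q_3, push ε → (q_3, 1, CCDDZ)
  read 1, top C: go to q_2, push CD → (q_2, ε, CDCDDZ)
All input consumed in state q_2 with stack CDCDDZ.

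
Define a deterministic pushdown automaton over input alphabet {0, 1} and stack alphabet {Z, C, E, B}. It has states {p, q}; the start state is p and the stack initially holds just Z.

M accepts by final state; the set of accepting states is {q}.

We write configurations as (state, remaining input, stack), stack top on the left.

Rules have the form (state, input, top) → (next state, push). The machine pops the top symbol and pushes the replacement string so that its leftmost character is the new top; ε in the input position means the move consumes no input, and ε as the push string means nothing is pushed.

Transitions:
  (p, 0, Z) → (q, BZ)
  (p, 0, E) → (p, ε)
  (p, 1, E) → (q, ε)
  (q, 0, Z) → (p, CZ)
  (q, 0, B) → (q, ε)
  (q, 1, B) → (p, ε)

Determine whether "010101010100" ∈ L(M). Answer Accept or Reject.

(p, 010101010100, Z)
  read 0, top Z: go to q, push BZ → (q, 10101010100, BZ)
  read 1, top B: go to p, push ε → (p, 0101010100, Z)
  read 0, top Z: go to q, push BZ → (q, 101010100, BZ)
  read 1, top B: go to p, push ε → (p, 01010100, Z)
  read 0, top Z: go to q, push BZ → (q, 1010100, BZ)
  read 1, top B: go to p, push ε → (p, 010100, Z)
  read 0, top Z: go to q, push BZ → (q, 10100, BZ)
  read 1, top B: go to p, push ε → (p, 0100, Z)
  read 0, top Z: go to q, push BZ → (q, 100, BZ)
  read 1, top B: go to p, push ε → (p, 00, Z)
  read 0, top Z: go to q, push BZ → (q, 0, BZ)
  read 0, top B: go to q, push ε → (q, ε, Z)
All input consumed; state q ∈ F.

Accept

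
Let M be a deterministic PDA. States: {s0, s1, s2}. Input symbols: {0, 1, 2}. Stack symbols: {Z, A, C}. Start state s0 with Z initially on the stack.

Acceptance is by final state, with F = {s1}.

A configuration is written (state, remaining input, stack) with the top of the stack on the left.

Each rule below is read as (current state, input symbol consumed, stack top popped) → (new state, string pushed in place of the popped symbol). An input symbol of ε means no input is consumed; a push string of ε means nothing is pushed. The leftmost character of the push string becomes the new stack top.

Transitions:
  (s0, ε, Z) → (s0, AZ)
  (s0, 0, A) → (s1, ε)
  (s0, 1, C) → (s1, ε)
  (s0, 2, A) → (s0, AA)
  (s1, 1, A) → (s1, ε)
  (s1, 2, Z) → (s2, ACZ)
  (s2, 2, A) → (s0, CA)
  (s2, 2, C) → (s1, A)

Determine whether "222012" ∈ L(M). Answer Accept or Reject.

(s0, 222012, Z)
  ε-move, top Z: go to s0, push AZ → (s0, 222012, AZ)
  read 2, top A: go to s0, push AA → (s0, 22012, AAZ)
  read 2, top A: go to s0, push AA → (s0, 2012, AAAZ)
  read 2, top A: go to s0, push AA → (s0, 012, AAAAZ)
  read 0, top A: go to s1, push ε → (s1, 12, AAAZ)
  read 1, top A: go to s1, push ε → (s1, 2, AAZ)
No transition applies at (s1, 2, AAZ); input not fully consumed.

Reject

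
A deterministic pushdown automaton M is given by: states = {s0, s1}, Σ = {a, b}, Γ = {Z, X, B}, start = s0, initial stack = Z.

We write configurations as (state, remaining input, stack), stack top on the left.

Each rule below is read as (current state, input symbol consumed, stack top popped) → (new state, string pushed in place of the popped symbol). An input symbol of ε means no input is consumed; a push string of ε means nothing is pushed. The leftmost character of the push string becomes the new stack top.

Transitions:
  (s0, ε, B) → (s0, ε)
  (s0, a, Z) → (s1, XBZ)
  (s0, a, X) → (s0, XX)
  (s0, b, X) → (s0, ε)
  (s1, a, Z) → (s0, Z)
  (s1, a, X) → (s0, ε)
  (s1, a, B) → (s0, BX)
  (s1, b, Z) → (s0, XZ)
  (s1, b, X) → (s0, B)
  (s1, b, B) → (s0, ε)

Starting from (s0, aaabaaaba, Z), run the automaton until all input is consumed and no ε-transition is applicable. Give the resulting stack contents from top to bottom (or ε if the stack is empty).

(s0, aaabaaaba, Z)
  read a, top Z: go to s1, push XBZ → (s1, aabaaaba, XBZ)
  read a, top X: go to s0, push ε → (s0, abaaaba, BZ)
  ε-move, top B: go to s0, push ε → (s0, abaaaba, Z)
  read a, top Z: go to s1, push XBZ → (s1, baaaba, XBZ)
  read b, top X: go to s0, push B → (s0, aaaba, BBZ)
  ε-move, top B: go to s0, push ε → (s0, aaaba, BZ)
  ε-move, top B: go to s0, push ε → (s0, aaaba, Z)
  read a, top Z: go to s1, push XBZ → (s1, aaba, XBZ)
  read a, top X: go to s0, push ε → (s0, aba, BZ)
  ε-move, top B: go to s0, push ε → (s0, aba, Z)
  read a, top Z: go to s1, push XBZ → (s1, ba, XBZ)
  read b, top X: go to s0, push B → (s0, a, BBZ)
  ε-move, top B: go to s0, push ε → (s0, a, BZ)
  ε-move, top B: go to s0, push ε → (s0, a, Z)
  read a, top Z: go to s1, push XBZ → (s1, ε, XBZ)
All input consumed in state s1 with stack XBZ.

XBZ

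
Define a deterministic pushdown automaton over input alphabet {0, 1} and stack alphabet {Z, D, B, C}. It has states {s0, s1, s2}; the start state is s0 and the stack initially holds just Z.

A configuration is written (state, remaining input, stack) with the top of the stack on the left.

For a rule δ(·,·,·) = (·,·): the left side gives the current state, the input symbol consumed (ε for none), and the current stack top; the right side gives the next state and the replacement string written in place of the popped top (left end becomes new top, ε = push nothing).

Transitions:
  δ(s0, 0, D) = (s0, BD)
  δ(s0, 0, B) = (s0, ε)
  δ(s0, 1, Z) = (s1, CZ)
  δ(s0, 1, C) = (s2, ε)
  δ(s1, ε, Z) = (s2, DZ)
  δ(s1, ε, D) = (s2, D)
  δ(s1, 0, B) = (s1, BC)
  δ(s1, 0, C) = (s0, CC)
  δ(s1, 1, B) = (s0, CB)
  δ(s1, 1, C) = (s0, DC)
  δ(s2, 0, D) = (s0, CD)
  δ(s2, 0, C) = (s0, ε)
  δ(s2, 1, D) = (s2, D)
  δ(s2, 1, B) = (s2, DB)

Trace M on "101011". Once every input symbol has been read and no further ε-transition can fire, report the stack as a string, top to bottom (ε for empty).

(s0, 101011, Z)
  read 1, top Z: go to s1, push CZ → (s1, 01011, CZ)
  read 0, top C: go to s0, push CC → (s0, 1011, CCZ)
  read 1, top C: go to s2, push ε → (s2, 011, CZ)
  read 0, top C: go to s0, push ε → (s0, 11, Z)
  read 1, top Z: go to s1, push CZ → (s1, 1, CZ)
  read 1, top C: go to s0, push DC → (s0, ε, DCZ)
All input consumed in state s0 with stack DCZ.

DCZ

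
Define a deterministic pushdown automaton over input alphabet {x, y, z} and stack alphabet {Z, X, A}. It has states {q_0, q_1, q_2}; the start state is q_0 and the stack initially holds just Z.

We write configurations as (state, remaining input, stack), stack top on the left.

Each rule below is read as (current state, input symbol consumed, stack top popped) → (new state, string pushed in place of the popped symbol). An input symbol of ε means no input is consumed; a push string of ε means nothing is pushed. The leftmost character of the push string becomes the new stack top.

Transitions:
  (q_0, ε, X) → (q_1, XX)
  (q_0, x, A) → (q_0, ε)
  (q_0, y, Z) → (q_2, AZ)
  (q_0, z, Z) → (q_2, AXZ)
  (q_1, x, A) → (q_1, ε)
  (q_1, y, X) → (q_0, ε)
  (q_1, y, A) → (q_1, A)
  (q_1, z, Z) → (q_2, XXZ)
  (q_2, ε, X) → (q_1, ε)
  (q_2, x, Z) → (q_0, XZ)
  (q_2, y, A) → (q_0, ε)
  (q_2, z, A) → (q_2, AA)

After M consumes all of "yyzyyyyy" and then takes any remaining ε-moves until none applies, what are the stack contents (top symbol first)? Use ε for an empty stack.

(q_0, yyzyyyyy, Z)
  read y, top Z: go to q_2, push AZ → (q_2, yzyyyyy, AZ)
  read y, top A: go to q_0, push ε → (q_0, zyyyyy, Z)
  read z, top Z: go to q_2, push AXZ → (q_2, yyyyy, AXZ)
  read y, top A: go to q_0, push ε → (q_0, yyyy, XZ)
  ε-move, top X: go to q_1, push XX → (q_1, yyyy, XXZ)
  read y, top X: go to q_0, push ε → (q_0, yyy, XZ)
  ε-move, top X: go to q_1, push XX → (q_1, yyy, XXZ)
  read y, top X: go to q_0, push ε → (q_0, yy, XZ)
  ε-move, top X: go to q_1, push XX → (q_1, yy, XXZ)
  read y, top X: go to q_0, push ε → (q_0, y, XZ)
  ε-move, top X: go to q_1, push XX → (q_1, y, XXZ)
  read y, top X: go to q_0, push ε → (q_0, ε, XZ)
  ε-move, top X: go to q_1, push XX → (q_1, ε, XXZ)
All input consumed in state q_1 with stack XXZ.

XXZ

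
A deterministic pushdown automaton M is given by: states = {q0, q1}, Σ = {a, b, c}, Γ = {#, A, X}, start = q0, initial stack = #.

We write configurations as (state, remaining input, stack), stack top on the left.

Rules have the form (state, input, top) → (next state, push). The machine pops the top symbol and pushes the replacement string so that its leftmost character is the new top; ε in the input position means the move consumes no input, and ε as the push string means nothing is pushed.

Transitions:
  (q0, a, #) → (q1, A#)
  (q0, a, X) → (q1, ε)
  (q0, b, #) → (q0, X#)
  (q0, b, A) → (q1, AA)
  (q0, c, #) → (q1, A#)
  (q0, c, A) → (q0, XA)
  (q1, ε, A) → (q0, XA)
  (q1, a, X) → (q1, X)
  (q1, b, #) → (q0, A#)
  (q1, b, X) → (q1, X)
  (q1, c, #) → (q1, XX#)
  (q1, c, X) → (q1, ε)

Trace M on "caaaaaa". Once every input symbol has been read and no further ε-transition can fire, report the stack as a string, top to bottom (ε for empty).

(q0, caaaaaa, #)
  read c, top #: go to q1, push A# → (q1, aaaaaa, A#)
  ε-move, top A: go to q0, push XA → (q0, aaaaaa, XA#)
  read a, top X: go to q1, push ε → (q1, aaaaa, A#)
  ε-move, top A: go to q0, push XA → (q0, aaaaa, XA#)
  read a, top X: go to q1, push ε → (q1, aaaa, A#)
  ε-move, top A: go to q0, push XA → (q0, aaaa, XA#)
  read a, top X: go to q1, push ε → (q1, aaa, A#)
  ε-move, top A: go to q0, push XA → (q0, aaa, XA#)
  read a, top X: go to q1, push ε → (q1, aa, A#)
  ε-move, top A: go to q0, push XA → (q0, aa, XA#)
  read a, top X: go to q1, push ε → (q1, a, A#)
  ε-move, top A: go to q0, push XA → (q0, a, XA#)
  read a, top X: go to q1, push ε → (q1, ε, A#)
  ε-move, top A: go to q0, push XA → (q0, ε, XA#)
All input consumed in state q0 with stack XA#.

XA#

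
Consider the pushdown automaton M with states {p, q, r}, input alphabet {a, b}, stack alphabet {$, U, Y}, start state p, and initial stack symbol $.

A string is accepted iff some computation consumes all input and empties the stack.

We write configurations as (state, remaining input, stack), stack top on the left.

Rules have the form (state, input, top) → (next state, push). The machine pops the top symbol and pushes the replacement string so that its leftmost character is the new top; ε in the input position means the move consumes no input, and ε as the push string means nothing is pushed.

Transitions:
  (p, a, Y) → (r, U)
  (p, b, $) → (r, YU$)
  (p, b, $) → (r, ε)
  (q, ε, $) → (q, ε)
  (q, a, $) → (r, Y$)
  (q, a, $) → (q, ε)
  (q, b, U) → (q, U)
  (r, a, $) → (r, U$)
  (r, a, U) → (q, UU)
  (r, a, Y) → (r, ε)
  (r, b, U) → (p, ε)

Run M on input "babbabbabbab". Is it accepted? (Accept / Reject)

Reject

No computation consumes all input and empties the stack.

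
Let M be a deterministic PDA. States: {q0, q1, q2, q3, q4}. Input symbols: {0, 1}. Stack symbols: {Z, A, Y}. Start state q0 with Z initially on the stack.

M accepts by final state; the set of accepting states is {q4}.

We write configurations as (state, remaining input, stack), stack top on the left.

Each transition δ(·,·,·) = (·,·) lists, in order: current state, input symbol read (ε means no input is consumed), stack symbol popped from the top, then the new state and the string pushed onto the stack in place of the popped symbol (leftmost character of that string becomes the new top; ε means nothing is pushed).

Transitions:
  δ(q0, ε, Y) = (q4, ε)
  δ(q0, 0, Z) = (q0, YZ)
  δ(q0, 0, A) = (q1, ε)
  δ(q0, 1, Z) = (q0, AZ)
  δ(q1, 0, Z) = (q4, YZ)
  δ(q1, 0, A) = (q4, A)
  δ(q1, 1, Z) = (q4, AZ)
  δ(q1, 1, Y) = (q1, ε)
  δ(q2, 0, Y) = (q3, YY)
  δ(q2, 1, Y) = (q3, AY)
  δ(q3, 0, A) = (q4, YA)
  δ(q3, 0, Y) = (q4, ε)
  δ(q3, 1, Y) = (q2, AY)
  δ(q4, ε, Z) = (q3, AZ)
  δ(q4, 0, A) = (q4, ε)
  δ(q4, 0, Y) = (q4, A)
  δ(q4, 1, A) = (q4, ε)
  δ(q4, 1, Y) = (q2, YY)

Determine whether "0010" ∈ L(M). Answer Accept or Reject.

(q0, 0010, Z) ⊢ (q0, 010, YZ) ⊢ (q4, 010, Z) ⊢ (q3, 010, AZ) ⊢ (q4, 10, YAZ) ⊢ (q2, 0, YYAZ) ⊢ (q3, ε, YYYAZ)
All input consumed; state q3 ∉ F and no further ε-move applies.

Reject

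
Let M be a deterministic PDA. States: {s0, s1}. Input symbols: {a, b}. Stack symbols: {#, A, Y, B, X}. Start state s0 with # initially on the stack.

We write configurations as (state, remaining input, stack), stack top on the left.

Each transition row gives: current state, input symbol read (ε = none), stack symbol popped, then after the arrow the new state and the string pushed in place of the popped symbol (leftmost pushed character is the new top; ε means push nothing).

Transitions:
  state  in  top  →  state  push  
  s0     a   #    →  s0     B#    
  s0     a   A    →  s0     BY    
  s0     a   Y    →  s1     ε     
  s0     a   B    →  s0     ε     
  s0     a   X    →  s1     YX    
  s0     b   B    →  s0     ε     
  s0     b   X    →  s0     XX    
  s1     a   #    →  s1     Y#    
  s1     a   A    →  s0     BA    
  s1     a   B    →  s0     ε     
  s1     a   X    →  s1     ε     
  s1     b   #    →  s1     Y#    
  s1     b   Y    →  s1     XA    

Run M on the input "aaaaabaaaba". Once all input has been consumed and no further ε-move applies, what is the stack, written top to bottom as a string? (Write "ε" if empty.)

(s0, aaaaabaaaba, #)
  read a, top #: go to s0, push B# → (s0, aaaabaaaba, B#)
  read a, top B: go to s0, push ε → (s0, aaabaaaba, #)
  read a, top #: go to s0, push B# → (s0, aabaaaba, B#)
  read a, top B: go to s0, push ε → (s0, abaaaba, #)
  read a, top #: go to s0, push B# → (s0, baaaba, B#)
  read b, top B: go to s0, push ε → (s0, aaaba, #)
  read a, top #: go to s0, push B# → (s0, aaba, B#)
  read a, top B: go to s0, push ε → (s0, aba, #)
  read a, top #: go to s0, push B# → (s0, ba, B#)
  read b, top B: go to s0, push ε → (s0, a, #)
  read a, top #: go to s0, push B# → (s0, ε, B#)
All input consumed in state s0 with stack B#.

B#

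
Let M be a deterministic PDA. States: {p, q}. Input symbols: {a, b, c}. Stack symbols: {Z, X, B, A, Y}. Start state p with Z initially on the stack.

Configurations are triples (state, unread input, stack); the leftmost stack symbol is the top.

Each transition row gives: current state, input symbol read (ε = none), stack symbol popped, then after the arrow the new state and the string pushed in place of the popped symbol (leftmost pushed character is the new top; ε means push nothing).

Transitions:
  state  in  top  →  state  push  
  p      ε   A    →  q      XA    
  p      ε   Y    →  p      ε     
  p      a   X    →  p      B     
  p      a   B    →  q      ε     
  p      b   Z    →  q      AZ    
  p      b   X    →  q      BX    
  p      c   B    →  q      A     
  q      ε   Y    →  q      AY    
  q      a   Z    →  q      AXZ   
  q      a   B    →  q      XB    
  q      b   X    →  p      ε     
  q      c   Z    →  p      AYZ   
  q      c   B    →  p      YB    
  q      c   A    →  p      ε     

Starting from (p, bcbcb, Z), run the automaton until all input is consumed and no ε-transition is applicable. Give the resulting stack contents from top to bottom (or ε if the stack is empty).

AZ

(p, bcbcb, Z)
  read b, top Z: go to q, push AZ → (q, cbcb, AZ)
  read c, top A: go to p, push ε → (p, bcb, Z)
  read b, top Z: go to q, push AZ → (q, cb, AZ)
  read c, top A: go to p, push ε → (p, b, Z)
  read b, top Z: go to q, push AZ → (q, ε, AZ)
All input consumed in state q with stack AZ.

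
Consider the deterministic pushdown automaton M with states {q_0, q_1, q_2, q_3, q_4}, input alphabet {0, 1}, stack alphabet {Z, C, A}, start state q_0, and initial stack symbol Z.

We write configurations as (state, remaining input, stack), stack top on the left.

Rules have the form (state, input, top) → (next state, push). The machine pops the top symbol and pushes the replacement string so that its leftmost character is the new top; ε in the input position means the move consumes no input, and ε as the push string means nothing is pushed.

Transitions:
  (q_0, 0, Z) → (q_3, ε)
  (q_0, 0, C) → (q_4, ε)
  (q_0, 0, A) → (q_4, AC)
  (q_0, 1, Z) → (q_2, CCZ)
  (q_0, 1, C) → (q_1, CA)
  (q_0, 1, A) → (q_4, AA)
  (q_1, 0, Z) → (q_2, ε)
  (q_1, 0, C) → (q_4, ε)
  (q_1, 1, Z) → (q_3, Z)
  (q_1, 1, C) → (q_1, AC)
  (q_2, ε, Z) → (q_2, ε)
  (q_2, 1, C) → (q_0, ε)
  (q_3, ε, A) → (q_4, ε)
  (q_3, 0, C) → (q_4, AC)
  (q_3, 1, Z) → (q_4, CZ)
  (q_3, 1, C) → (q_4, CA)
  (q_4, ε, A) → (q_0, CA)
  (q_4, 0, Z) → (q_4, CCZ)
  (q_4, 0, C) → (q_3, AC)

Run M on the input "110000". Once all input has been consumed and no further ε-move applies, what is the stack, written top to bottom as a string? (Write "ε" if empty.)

CCZ

(q_0, 110000, Z) ⊢ (q_2, 10000, CCZ) ⊢ (q_0, 0000, CZ) ⊢ (q_4, 000, Z) ⊢ (q_4, 00, CCZ) ⊢ (q_3, 0, ACCZ) ⊢ (q_4, 0, CCZ) ⊢ (q_3, ε, ACCZ) ⊢ (q_4, ε, CCZ)
All input consumed in state q_4 with stack CCZ.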